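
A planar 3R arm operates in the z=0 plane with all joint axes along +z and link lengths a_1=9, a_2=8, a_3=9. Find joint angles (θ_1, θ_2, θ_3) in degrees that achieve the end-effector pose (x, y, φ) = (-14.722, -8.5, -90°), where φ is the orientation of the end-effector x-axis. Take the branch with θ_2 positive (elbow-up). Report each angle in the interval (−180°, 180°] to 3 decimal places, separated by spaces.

149.997 60.006 59.997

wrist centre = target − a_3·(cos φ, sin φ) = (-14.7220, 0.5000)
cos θ_2 = (216.9873−9²−8²)/(2·9·8) = 0.4999; θ_2 = 60.0058° (elbow-up)
β = atan2(0.5000,-14.7220) = 178.0548°; ψ = atan2(6.9286,12.9993) = 28.0576°
θ_1 = β − ψ = 149.9973°
θ_3 = φ − θ_1 − θ_2 = 59.9969° (wrapped to (-180°,180°])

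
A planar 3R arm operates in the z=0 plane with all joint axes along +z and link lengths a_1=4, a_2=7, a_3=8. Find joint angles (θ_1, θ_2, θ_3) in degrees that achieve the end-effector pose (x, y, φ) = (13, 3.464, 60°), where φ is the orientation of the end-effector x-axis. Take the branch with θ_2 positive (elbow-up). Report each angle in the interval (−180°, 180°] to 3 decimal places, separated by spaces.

-60.000 59.999 60.001

wrist centre = target − a_3·(cos φ, sin φ) = (9.0000, -3.4642)
cos θ_2 = (93.0007−4²−7²)/(2·4·7) = 0.5000; θ_2 = 59.9992° (elbow-up)
β = atan2(-3.4642,9.0000) = -21.0523°; ψ = atan2(6.0621,7.5001) = 38.9477°
θ_1 = β − ψ = -60.0000°
θ_3 = φ − θ_1 − θ_2 = 60.0008° (wrapped to (-180°,180°])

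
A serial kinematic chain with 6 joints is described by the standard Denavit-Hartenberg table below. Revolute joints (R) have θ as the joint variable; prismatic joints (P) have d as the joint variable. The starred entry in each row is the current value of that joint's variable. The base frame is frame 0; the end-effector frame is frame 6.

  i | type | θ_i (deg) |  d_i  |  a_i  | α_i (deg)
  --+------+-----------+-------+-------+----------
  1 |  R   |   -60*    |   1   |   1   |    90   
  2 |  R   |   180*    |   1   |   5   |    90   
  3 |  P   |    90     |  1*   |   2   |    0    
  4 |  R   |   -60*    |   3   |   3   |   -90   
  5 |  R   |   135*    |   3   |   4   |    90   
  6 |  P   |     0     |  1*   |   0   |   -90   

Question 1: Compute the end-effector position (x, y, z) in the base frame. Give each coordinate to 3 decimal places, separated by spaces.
-6.859 -0.195 1.464

after link 1: o_1 = (0.5000, -0.8660, 1.0000)
after link 2: o_2 = (-2.8660, 2.9641, 1.0000)
after link 3: o_3 = (-4.5981, 1.9641, 2.0000)
after link 4: o_4 = (-7.1962, 3.4641, 5.0000)
after link 5: o_5 = (-6.2467, -0.5482, 2.1716)
after link 6: o_6 = (-6.8590, -0.1946, 1.4645)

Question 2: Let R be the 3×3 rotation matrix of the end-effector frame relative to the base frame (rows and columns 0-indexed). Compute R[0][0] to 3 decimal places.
End-effector x-axis (col 0 of R) = (0.6124,-0.3536,-0.7071)
R[0][0] = 0.6124

0.612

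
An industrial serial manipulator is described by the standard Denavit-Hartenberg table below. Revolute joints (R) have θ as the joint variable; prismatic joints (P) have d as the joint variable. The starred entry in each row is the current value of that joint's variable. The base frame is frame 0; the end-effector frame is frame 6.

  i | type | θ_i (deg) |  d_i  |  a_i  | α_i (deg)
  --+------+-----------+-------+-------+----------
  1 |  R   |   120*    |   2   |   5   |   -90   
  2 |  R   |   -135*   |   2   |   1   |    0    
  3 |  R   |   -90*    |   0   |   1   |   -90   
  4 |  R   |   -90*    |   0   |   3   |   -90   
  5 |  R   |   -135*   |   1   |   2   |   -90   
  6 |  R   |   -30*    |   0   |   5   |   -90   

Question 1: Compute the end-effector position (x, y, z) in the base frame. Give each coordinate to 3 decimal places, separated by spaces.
after link 1: o_1 = (-2.5000, 4.3301, 2.0000)
after link 2: o_2 = (-3.8785, 2.7178, 2.7071)
after link 3: o_3 = (-3.5249, 2.1054, 2.0000)
after link 4: o_4 = (-6.1230, 0.6054, 2.0000)
after link 5: o_5 = (-4.0447, -0.1659, 2.2929)
after link 6: o_6 = (0.5733, -2.0409, 2.6902)

0.573 -2.041 2.690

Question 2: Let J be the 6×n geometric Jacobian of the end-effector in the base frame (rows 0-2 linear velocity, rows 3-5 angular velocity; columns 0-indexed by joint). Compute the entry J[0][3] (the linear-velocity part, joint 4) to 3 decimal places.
axis z_3 = (0.3536,-0.6124,0.7071); lever o_n−o_3 = (4.0983,-4.1463,0.6902)
cross product → J_v[:, 3] = (2.5092,2.6539,1.0437)
J_ω[:, 3] = z_3
entry J[0][3] = 2.5092

2.509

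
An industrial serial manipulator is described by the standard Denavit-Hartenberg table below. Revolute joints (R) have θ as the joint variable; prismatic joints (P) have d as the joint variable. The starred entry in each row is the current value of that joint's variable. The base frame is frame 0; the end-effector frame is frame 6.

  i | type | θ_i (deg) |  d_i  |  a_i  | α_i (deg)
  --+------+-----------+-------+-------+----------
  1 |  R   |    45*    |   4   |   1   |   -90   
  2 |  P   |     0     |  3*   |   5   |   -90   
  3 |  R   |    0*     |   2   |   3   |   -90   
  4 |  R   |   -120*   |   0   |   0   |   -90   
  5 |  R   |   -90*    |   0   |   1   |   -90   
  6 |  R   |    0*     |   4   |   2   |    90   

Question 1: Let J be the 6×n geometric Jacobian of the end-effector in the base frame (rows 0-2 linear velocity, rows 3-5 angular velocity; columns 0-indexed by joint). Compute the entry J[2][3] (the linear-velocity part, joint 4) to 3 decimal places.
-2.000

axis z_3 = (0.7071,-0.7071,-0.0000); lever o_n−o_3 = (0.7071,-3.5355,-3.4641)
cross product → J_v[:, 3] = (2.4495,2.4495,-2.0000)
J_ω[:, 3] = z_3
entry J[2][3] = -2.0000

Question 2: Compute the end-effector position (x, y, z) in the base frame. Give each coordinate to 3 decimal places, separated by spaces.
4.950 4.950 -1.464

after link 1: o_1 = (0.7071, 0.7071, 4.0000)
after link 2: o_2 = (2.1213, 6.3640, 4.0000)
after link 3: o_3 = (4.2426, 8.4853, 2.0000)
after link 4: o_4 = (4.2426, 8.4853, 2.0000)
after link 5: o_5 = (4.9497, 7.7782, 2.0000)
after link 6: o_6 = (4.9497, 4.9497, -1.4641)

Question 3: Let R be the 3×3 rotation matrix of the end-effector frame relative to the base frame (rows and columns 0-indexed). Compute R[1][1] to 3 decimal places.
End-effector y-axis (col 1 of R) = (-0.3536,-0.3536,-0.8660)
R[1][1] = -0.3536

-0.354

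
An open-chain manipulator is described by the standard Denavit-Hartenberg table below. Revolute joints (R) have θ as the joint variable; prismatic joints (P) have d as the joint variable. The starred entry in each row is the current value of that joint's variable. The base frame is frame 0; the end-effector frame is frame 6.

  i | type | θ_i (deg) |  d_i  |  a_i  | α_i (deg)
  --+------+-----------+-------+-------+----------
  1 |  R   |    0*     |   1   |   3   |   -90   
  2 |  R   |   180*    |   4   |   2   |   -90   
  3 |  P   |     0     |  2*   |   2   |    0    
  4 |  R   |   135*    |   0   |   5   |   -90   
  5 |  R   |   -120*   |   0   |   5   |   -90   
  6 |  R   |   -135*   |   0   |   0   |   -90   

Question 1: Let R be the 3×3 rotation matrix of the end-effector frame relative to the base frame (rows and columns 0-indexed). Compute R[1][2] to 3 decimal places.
0.750

End-effector z-axis (col 2 of R) = (0.2500,0.7500,0.6124)
R[1][2] = 0.7500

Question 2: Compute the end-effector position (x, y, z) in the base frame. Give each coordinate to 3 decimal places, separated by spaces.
after link 1: o_1 = (3.0000, 0.0000, 1.0000)
after link 2: o_2 = (1.0000, 4.0000, 1.0000)
after link 3: o_3 = (-1.0000, 4.0000, 3.0000)
after link 4: o_4 = (2.5355, 0.4645, 3.0000)
after link 5: o_5 = (0.7678, 2.2322, 7.3301)
after link 6: o_6 = (0.7678, 2.2322, 7.3301)

0.768 2.232 7.330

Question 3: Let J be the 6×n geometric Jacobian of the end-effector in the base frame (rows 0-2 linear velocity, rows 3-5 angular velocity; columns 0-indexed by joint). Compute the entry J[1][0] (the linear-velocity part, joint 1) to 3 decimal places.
axis z_0 = ẑ; lever o_n−o_0 = (0.7678,2.2322,7.3301)
cross product → J_v[:, 0] = (-2.2322,0.7678,0.0000)
J_ω[:, 0] = z_0
entry J[1][0] = 0.7678

0.768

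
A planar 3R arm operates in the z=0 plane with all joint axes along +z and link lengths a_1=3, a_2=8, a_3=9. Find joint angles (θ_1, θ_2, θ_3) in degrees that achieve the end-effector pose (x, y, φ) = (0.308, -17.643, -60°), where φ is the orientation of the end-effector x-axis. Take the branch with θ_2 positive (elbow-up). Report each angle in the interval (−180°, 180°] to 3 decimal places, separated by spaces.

-134.997 29.995 45.002

wrist centre = target − a_3·(cos φ, sin φ) = (-4.1920, -9.8488)
cos θ_2 = (114.5712−3²−8²)/(2·3·8) = 0.8661; θ_2 = 29.9954° (elbow-up)
β = atan2(-9.8488,-4.1920) = -113.0564°; ψ = atan2(3.9994,9.9285) = 21.9407°
θ_1 = β − ψ = -134.9971°
θ_3 = φ − θ_1 − θ_2 = 45.0017° (wrapped to (-180°,180°])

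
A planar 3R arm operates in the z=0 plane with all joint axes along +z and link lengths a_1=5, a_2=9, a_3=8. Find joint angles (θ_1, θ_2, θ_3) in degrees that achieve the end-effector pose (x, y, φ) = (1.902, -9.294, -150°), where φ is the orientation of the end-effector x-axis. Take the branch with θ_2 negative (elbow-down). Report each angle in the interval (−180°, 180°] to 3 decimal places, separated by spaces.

30.002 -90.001 -90.001

wrist centre = target − a_3·(cos φ, sin φ) = (8.8302, -5.2940)
cos θ_2 = (105.9989−5²−9²)/(2·5·9) = -0.0000; θ_2 = -90.0007° (elbow-down)
β = atan2(-5.2940,8.8302) = -30.9441°; ψ = atan2(-9.0000,4.9999) = -60.9459°
θ_1 = β − ψ = 30.0018°
θ_3 = φ − θ_1 − θ_2 = -90.0011° (wrapped to (-180°,180°])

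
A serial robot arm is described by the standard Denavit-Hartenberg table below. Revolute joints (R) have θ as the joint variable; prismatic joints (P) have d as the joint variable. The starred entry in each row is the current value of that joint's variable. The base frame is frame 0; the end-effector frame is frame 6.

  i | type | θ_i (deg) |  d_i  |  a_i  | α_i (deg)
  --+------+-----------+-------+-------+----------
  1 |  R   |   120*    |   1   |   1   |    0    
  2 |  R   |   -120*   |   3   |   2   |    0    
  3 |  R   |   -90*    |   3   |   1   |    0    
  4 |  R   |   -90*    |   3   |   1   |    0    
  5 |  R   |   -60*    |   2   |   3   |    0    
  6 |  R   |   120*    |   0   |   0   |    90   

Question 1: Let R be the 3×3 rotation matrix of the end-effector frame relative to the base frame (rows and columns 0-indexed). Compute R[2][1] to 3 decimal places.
End-effector y-axis (col 1 of R) = (0.0000,-0.0000,1.0000)
R[2][1] = 1.0000

1.000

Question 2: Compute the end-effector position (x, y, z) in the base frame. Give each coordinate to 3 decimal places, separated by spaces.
-1.000 2.464 12.000

after link 1: o_1 = (-0.5000, 0.8660, 1.0000)
after link 2: o_2 = (1.5000, 0.8660, 4.0000)
after link 3: o_3 = (1.5000, -0.1340, 7.0000)
after link 4: o_4 = (0.5000, -0.1340, 10.0000)
after link 5: o_5 = (-1.0000, 2.4641, 12.0000)
after link 6: o_6 = (-1.0000, 2.4641, 12.0000)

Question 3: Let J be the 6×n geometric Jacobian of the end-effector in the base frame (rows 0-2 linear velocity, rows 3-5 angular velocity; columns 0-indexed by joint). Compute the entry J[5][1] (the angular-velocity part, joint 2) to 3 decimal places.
1.000

axis z_1 = (0.0000,0.0000,1.0000); lever o_n−o_1 = (-0.5000,1.5981,11.0000)
cross product → J_v[:, 1] = (-1.5981,-0.5000,0.0000)
J_ω[:, 1] = z_1
entry J[5][1] = 1.0000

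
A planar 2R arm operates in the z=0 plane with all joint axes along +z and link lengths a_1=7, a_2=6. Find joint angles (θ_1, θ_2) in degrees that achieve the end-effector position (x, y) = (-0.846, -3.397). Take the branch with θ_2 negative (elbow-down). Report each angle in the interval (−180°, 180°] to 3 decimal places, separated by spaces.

-45.002 -149.998

cos θ_2 = (12.2553−7²−6²)/(2·7·6) = -0.8660; θ_2 = -149.9980° (elbow-down)
β = atan2(-3.3970,-0.8460) = -103.9846°; ψ = atan2(-3.0002,1.8040) = -58.9823°
θ_1 = β − ψ = -45.0023°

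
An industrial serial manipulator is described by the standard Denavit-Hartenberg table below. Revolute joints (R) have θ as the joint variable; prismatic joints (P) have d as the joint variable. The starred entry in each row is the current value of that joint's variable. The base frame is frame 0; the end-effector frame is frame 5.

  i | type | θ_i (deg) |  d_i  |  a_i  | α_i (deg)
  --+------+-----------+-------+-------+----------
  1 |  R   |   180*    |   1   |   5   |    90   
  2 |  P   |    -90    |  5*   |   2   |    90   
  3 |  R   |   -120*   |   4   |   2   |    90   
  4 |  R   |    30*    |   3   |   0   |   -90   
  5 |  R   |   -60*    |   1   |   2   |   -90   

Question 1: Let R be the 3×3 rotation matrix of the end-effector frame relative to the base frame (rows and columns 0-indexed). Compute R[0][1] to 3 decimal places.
End-effector y-axis (col 1 of R) = (-0.8660,-0.4330,0.2500)
R[0][1] = -0.8660

-0.866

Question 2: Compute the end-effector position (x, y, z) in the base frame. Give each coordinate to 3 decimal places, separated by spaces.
after link 1: o_1 = (-5.0000, 0.0000, 1.0000)
after link 2: o_2 = (-5.0000, 5.0000, -1.0000)
after link 3: o_3 = (-1.0000, 3.2679, -0.0000)
after link 4: o_4 = (-1.0000, 4.7679, 2.5981)
after link 5: o_5 = (0.3660, 5.3170, 4.2811)

0.366 5.317 4.281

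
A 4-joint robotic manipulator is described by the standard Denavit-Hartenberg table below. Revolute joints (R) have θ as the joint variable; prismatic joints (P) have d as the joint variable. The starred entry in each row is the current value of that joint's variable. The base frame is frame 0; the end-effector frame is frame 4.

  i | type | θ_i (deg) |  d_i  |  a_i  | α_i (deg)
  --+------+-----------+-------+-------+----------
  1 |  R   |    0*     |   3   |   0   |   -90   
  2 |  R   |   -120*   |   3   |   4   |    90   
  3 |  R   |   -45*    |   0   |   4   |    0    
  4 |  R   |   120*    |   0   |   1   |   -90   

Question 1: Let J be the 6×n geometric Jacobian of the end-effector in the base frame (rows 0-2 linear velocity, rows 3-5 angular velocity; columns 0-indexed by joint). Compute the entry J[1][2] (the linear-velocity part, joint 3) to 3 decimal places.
axis z_2 = (-0.8660,0.0000,-0.5000); lever o_n−o_2 = (-1.5436,-1.8625,2.6736)
cross product → J_v[:, 2] = (-0.9313,3.0872,1.6130)
J_ω[:, 2] = z_2
entry J[1][2] = 3.0872

3.087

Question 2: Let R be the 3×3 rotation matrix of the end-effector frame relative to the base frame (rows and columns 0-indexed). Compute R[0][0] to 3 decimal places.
End-effector x-axis (col 0 of R) = (-0.1294,0.9659,0.2241)
R[0][0] = -0.1294

-0.129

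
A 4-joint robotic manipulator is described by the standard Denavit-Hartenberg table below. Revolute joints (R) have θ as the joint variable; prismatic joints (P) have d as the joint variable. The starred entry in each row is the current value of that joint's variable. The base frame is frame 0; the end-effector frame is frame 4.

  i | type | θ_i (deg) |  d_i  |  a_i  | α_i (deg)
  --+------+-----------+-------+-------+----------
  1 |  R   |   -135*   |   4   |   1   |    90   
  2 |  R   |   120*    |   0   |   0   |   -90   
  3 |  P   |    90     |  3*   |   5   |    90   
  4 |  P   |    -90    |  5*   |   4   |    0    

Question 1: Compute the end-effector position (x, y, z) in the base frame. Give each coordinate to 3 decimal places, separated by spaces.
3.984 -3.087 8.830

after link 1: o_1 = (-0.7071, -0.7071, 4.0000)
after link 2: o_2 = (-0.7071, -0.7071, 4.0000)
after link 3: o_3 = (4.6655, -2.4055, 2.5000)
after link 4: o_4 = (3.9838, -3.0872, 8.8301)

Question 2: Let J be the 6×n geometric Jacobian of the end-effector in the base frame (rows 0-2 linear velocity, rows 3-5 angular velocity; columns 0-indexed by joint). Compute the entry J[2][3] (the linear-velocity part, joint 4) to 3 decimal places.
0.866

prismatic axis z_3 = (0.3536,0.3536,0.8660)
J_v[:, 3] = z_3; J_ω[:, 3] = (0,0,0)
entry J[2][3] = 0.8660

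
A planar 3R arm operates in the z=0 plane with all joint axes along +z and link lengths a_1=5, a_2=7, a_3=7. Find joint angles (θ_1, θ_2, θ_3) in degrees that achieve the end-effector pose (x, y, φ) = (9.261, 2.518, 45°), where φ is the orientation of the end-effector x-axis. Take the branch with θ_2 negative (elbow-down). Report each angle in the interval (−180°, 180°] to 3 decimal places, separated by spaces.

59.996 -135.003 120.007

wrist centre = target − a_3·(cos φ, sin φ) = (4.3113, -2.4317)
cos θ_2 = (24.5003−5²−7²)/(2·5·7) = -0.7071; θ_2 = -135.0026° (elbow-down)
β = atan2(-2.4317,4.3113) = -29.4250°; ψ = atan2(-4.9495,0.0500) = -89.4209°
θ_1 = β − ψ = 59.9959°
θ_3 = φ − θ_1 − θ_2 = 120.0067° (wrapped to (-180°,180°])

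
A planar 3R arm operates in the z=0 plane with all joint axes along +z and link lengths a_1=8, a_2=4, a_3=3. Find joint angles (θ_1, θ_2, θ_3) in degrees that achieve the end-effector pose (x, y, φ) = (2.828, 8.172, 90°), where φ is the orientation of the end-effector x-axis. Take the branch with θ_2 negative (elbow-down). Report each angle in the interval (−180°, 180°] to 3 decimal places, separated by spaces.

wrist centre = target − a_3·(cos φ, sin φ) = (2.8280, 5.1720)
cos θ_2 = (34.7472−8²−4²)/(2·8·4) = -0.7071; θ_2 = -134.9975° (elbow-down)
β = atan2(5.1720,2.8280) = 61.3306°; ψ = atan2(-2.8286,5.1717) = -28.6755°
θ_1 = β − ψ = 90.0061°
θ_3 = φ − θ_1 − θ_2 = 134.9913° (wrapped to (-180°,180°])

90.006 -134.997 134.991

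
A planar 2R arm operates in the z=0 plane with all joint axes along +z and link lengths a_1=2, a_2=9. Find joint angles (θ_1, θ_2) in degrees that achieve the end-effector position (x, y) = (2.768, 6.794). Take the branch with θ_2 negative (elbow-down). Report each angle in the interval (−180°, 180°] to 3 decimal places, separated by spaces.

-149.990 -150.009

cos θ_2 = (53.8203−2²−9²)/(2·2·9) = -0.8661; θ_2 = -150.0090° (elbow-down)
β = atan2(6.7940,2.7680) = 67.8331°; ψ = atan2(-4.4988,-5.7949) = -142.1768°
θ_1 = β − ψ = 210.0099°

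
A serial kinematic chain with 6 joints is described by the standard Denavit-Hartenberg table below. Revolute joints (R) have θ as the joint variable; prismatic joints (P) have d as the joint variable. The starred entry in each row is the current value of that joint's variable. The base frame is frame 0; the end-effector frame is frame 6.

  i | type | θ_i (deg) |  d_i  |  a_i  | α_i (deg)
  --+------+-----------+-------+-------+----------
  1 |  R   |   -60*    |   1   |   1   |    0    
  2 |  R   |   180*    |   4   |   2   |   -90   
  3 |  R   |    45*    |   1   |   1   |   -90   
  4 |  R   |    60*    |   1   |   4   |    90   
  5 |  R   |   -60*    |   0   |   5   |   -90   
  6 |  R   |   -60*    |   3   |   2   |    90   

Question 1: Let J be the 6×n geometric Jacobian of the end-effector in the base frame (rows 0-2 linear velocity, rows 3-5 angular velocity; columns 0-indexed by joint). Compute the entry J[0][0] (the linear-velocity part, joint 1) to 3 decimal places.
-10.210

axis z_0 = ẑ; lever o_n−o_0 = (1.5487,10.2099,1.7453)
cross product → J_v[:, 0] = (-10.2099,1.5487,0.0000)
J_ω[:, 0] = z_0
entry J[0][0] = -10.2099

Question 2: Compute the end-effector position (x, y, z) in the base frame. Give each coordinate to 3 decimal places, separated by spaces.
1.549 10.210 1.745

after link 1: o_1 = (0.5000, -0.8660, 1.0000)
after link 2: o_2 = (-0.5000, 0.8660, 5.0000)
after link 3: o_3 = (-1.7196, 0.9784, 4.2929)
after link 4: o_4 = (0.9269, 3.3228, 2.1716)
after link 5: o_5 = (0.8290, 7.8225, 4.3496)
after link 6: o_6 = (1.5487, 10.2099, 1.7453)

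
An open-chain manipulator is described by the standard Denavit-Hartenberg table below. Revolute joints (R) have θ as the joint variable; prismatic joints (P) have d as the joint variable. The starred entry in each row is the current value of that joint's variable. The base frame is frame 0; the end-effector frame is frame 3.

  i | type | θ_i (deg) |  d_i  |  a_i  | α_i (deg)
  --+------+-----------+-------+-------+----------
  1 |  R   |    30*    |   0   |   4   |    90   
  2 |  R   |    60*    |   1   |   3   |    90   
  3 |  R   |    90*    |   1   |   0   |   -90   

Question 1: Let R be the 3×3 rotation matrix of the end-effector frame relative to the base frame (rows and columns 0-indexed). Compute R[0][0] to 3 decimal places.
End-effector x-axis (col 0 of R) = (0.5000,-0.8660,0.0000)
R[0][0] = 0.5000

0.500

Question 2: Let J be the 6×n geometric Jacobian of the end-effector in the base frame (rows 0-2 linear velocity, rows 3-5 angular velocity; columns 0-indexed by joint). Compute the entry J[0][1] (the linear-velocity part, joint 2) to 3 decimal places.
-1.817

axis z_1 = (0.5000,-0.8660,0.0000); lever o_n−o_1 = (2.5490,0.3170,2.0981)
cross product → J_v[:, 1] = (-1.8170,-1.0490,2.3660)
J_ω[:, 1] = z_1
entry J[0][1] = -1.8170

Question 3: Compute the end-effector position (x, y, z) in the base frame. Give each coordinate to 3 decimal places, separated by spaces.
6.013 2.317 2.098

after link 1: o_1 = (3.4641, 2.0000, 0.0000)
after link 2: o_2 = (5.2631, 1.8840, 2.5981)
after link 3: o_3 = (6.0131, 2.3170, 2.0981)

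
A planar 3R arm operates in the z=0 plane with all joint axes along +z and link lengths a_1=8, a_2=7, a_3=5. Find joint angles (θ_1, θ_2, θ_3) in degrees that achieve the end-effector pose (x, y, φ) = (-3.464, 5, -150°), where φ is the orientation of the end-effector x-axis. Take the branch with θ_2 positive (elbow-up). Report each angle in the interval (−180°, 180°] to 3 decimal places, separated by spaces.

wrist centre = target − a_3·(cos φ, sin φ) = (0.8661, 7.5000)
cos θ_2 = (57.0002−8²−7²)/(2·8·7) = -0.5000; θ_2 = 119.9999° (elbow-up)
β = atan2(7.5000,0.8661) = 83.4125°; ψ = atan2(6.0622,4.5000) = 53.4132°
θ_1 = β − ψ = 29.9993°
θ_3 = φ − θ_1 − θ_2 = 60.0008° (wrapped to (-180°,180°])

29.999 120.000 60.001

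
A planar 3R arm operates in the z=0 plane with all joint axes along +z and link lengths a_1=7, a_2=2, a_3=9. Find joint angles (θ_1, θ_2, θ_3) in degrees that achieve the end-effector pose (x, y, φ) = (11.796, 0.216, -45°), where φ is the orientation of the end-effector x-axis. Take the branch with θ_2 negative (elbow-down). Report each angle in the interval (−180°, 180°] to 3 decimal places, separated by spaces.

wrist centre = target − a_3·(cos φ, sin φ) = (5.4320, 6.5800)
cos θ_2 = (72.8029−7²−2²)/(2·7·2) = 0.7072; θ_2 = -44.9886° (elbow-down)
β = atan2(6.5800,5.4320) = 50.4589°; ψ = atan2(-1.4139,8.4145) = -9.5386°
θ_1 = β − ψ = 59.9975°
θ_3 = φ − θ_1 − θ_2 = -60.0089° (wrapped to (-180°,180°])

59.997 -44.989 -60.009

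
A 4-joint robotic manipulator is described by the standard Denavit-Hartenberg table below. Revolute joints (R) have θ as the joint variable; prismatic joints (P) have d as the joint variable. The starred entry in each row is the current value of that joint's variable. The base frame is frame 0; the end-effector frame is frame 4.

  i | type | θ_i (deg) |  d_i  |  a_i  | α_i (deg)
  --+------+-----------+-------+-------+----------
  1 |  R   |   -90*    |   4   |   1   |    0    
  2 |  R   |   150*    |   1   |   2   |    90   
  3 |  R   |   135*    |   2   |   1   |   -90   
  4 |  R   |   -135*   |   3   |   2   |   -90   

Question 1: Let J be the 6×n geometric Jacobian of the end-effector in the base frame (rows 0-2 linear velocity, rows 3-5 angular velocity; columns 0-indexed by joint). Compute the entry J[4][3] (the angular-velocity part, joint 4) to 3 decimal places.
-0.612

axis z_3 = (-0.3536,-0.6124,-0.7071); lever o_n−o_3 = (0.6641,-1.6782,-3.1213)
cross product → J_v[:, 3] = (0.7247,-1.5731,1.0000)
J_ω[:, 3] = z_3
entry J[4][3] = -0.6124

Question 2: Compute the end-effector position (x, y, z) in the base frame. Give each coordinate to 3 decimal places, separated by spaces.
after link 1: o_1 = (0.0000, -1.0000, 4.0000)
after link 2: o_2 = (1.0000, 0.7321, 5.0000)
after link 3: o_3 = (2.3785, -0.8803, 5.7071)
after link 4: o_4 = (3.0426, -2.5585, 2.5858)

3.043 -2.559 2.586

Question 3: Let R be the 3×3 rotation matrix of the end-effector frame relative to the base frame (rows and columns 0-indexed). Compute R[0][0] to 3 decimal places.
End-effector x-axis (col 0 of R) = (0.8624,0.0795,-0.5000)
R[0][0] = 0.8624

0.862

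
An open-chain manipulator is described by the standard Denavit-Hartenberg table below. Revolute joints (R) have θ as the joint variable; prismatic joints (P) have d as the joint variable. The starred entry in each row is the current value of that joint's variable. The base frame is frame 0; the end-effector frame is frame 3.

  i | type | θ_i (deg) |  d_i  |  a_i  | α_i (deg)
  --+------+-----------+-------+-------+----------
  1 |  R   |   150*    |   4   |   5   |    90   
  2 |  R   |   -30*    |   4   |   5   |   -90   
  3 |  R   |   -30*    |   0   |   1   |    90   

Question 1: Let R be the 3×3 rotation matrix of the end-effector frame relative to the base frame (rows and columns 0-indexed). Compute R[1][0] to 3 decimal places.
0.808

End-effector x-axis (col 0 of R) = (-0.3995,0.8080,-0.4330)
R[1][0] = 0.8080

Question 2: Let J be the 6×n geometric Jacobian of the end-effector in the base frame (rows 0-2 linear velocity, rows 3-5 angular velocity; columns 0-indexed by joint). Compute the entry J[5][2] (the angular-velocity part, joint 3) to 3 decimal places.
axis z_2 = (-0.4330,0.2500,0.8660); lever o_n−o_2 = (-0.3995,0.8080,-0.4330)
cross product → J_v[:, 2] = (-0.8080,-0.5335,-0.2500)
J_ω[:, 2] = z_2
entry J[5][2] = 0.8660

0.866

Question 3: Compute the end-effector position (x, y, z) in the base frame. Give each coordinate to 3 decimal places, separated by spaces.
-6.480 8.937 1.067

after link 1: o_1 = (-4.3301, 2.5000, 4.0000)
after link 2: o_2 = (-6.0801, 8.1292, 1.5000)
after link 3: o_3 = (-6.4796, 8.9372, 1.0670)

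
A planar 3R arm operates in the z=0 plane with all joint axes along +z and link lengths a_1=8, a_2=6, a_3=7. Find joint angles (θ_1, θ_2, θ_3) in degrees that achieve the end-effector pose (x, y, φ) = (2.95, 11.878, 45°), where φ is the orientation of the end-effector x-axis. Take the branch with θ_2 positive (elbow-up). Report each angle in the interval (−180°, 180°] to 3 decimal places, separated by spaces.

59.998 120.000 -134.998

wrist centre = target − a_3·(cos φ, sin φ) = (-1.9997, 6.9283)
cos θ_2 = (51.9997−8²−6²)/(2·8·6) = -0.5000; θ_2 = 120.0002° (elbow-up)
β = atan2(6.9283,-1.9997) = 106.1001°; ψ = atan2(5.1961,5.0000) = 46.1022°
θ_1 = β − ψ = 59.9979°
θ_3 = φ − θ_1 − θ_2 = -134.9981° (wrapped to (-180°,180°])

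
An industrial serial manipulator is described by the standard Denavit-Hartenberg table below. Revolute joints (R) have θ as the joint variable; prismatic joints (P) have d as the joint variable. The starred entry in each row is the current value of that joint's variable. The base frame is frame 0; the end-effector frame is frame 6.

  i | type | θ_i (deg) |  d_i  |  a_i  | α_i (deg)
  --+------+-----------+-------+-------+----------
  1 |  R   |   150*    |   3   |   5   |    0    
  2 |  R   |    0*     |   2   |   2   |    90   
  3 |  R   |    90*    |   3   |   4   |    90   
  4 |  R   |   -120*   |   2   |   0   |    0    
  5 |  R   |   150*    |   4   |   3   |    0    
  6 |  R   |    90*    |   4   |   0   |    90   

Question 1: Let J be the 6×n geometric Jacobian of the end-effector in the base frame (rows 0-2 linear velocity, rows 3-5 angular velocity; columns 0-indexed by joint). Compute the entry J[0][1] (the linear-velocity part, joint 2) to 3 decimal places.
-9.897

axis z_1 = (0.0000,0.0000,1.0000); lever o_n−o_1 = (-8.1423,9.8971,8.5981)
cross product → J_v[:, 1] = (-9.8971,-8.1423,0.0000)
J_ω[:, 1] = z_1
entry J[0][1] = -9.8971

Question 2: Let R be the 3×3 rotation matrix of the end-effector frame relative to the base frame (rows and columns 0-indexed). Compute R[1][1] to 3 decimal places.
End-effector y-axis (col 1 of R) = (-0.8660,0.5000,-0.0000)
R[1][1] = 0.5000

0.500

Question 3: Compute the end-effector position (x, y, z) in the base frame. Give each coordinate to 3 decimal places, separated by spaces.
-12.472 12.397 11.598

after link 1: o_1 = (-4.3301, 2.5000, 3.0000)
after link 2: o_2 = (-6.0622, 3.5000, 5.0000)
after link 3: o_3 = (-4.5622, 6.0981, 9.0000)
after link 4: o_4 = (-6.2942, 7.0981, 9.0000)
after link 5: o_5 = (-9.0083, 10.3971, 11.5981)
after link 6: o_6 = (-12.4724, 12.3971, 11.5981)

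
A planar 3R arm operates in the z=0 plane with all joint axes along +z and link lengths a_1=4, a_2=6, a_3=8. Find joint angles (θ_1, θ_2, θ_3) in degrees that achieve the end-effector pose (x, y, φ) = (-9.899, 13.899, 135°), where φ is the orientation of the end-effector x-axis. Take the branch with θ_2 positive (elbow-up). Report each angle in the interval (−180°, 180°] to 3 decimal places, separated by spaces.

89.986 45.021 -0.007

wrist centre = target − a_3·(cos φ, sin φ) = (-4.2421, 8.2421)
cos θ_2 = (85.9288−4²−6²)/(2·4·6) = 0.7068; θ_2 = 45.0209° (elbow-up)
β = atan2(8.2421,-4.2421) = 117.2344°; ψ = atan2(4.2442,8.2411) = 27.2486°
θ_1 = β − ψ = 89.9858°
θ_3 = φ − θ_1 − θ_2 = -0.0067° (wrapped to (-180°,180°])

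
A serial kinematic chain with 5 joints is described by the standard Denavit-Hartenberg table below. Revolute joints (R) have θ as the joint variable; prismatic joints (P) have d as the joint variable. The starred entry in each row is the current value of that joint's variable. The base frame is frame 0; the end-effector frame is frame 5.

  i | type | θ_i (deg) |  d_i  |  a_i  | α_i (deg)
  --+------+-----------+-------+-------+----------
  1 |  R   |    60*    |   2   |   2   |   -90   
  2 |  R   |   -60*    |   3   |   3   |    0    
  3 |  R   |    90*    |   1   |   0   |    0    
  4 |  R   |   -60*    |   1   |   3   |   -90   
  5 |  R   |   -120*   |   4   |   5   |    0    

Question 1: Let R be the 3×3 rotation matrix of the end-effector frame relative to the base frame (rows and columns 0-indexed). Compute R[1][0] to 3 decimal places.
End-effector x-axis (col 0 of R) = (-0.9665,0.0580,-0.2500)
R[1][0] = 0.0580

0.058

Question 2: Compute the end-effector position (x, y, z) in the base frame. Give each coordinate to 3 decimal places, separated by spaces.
after link 1: o_1 = (1.0000, 1.7321, 2.0000)
after link 2: o_2 = (-0.8481, 4.5311, 4.5981)
after link 3: o_3 = (-1.7141, 5.0311, 4.5981)
after link 4: o_4 = (-1.2811, 7.7811, 6.0981)
after link 5: o_5 = (-5.1136, 9.8032, 1.3840)

-5.114 9.803 1.384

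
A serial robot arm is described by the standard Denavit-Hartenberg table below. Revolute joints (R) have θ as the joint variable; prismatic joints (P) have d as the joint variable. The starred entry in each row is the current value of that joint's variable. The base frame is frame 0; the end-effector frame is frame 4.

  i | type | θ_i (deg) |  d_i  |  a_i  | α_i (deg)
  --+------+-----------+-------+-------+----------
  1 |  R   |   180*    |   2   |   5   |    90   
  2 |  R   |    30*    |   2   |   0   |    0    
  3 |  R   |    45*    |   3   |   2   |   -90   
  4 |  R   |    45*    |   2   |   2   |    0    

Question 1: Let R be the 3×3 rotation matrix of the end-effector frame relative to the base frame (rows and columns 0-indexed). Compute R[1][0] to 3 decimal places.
-0.707

End-effector x-axis (col 0 of R) = (-0.1830,-0.7071,0.6830)
R[1][0] = -0.7071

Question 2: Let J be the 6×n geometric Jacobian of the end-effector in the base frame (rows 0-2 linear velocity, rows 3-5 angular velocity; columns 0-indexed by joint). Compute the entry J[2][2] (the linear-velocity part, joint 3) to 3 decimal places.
axis z_2 = (0.0000,1.0000,0.0000); lever o_n−o_2 = (1.0482,1.5858,3.8155)
cross product → J_v[:, 2] = (3.8155,-0.0000,-1.0482)
J_ω[:, 2] = z_2
entry J[2][2] = -1.0482

-1.048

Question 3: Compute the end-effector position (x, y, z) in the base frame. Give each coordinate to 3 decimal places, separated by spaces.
-3.952 3.586 5.816

after link 1: o_1 = (-5.0000, 0.0000, 2.0000)
after link 2: o_2 = (-5.0000, 2.0000, 2.0000)
after link 3: o_3 = (-5.5176, 5.0000, 3.9319)
after link 4: o_4 = (-3.9518, 3.5858, 5.8155)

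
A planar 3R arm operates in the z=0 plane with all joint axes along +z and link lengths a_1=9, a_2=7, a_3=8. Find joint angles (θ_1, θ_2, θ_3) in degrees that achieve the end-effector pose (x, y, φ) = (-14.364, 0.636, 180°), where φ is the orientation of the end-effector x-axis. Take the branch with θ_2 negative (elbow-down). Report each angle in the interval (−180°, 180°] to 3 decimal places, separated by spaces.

-135.000 -135.000 89.999

wrist centre = target − a_3·(cos φ, sin φ) = (-6.3640, 0.6360)
cos θ_2 = (40.9050−9²−7²)/(2·9·7) = -0.7071; θ_2 = -134.9997° (elbow-down)
β = atan2(0.6360,-6.3640) = 174.2930°; ψ = atan2(-4.9498,4.0503) = -50.7074°
θ_1 = β − ψ = 225.0004°
θ_3 = φ − θ_1 − θ_2 = 89.9994° (wrapped to (-180°,180°])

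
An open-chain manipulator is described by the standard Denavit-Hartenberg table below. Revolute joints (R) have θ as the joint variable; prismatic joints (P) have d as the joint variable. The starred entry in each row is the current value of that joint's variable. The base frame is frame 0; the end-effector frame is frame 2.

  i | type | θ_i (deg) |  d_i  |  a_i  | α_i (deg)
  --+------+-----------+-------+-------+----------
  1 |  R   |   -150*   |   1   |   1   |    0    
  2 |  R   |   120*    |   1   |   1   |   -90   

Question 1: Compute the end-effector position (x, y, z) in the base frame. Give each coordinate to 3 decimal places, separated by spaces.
-0.000 -1.000 2.000

after link 1: o_1 = (-0.8660, -0.5000, 1.0000)
after link 2: o_2 = (-0.0000, -1.0000, 2.0000)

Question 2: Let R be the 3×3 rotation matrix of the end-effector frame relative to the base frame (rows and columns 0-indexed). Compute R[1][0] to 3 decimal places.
End-effector x-axis (col 0 of R) = (0.8660,-0.5000,0.0000)
R[1][0] = -0.5000

-0.500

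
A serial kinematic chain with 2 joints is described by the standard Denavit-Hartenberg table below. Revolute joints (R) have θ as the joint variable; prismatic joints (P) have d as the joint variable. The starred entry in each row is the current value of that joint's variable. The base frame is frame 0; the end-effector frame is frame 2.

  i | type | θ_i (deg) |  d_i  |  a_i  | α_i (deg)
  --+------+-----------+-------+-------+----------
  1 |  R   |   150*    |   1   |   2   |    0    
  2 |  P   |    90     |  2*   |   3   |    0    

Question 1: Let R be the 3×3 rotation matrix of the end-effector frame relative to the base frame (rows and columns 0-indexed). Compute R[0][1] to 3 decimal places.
0.866

End-effector y-axis (col 1 of R) = (0.8660,-0.5000,0.0000)
R[0][1] = 0.8660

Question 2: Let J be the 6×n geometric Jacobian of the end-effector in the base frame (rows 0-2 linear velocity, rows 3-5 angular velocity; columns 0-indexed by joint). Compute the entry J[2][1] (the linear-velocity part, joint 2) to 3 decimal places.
1.000

prismatic axis z_1 = (0.0000,0.0000,1.0000)
J_v[:, 1] = z_1; J_ω[:, 1] = (0,0,0)
entry J[2][1] = 1.0000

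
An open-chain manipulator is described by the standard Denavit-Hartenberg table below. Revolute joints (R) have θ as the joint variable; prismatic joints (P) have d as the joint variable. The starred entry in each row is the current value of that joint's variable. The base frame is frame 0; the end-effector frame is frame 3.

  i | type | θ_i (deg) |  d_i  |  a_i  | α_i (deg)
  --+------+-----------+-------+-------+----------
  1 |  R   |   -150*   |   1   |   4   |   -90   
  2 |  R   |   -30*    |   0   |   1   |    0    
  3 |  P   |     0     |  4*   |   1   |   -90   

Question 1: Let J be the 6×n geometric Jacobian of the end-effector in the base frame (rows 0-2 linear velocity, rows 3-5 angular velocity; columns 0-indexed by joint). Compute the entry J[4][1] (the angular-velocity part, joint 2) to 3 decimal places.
-0.866

axis z_1 = (0.5000,-0.8660,0.0000); lever o_n−o_1 = (0.5000,-4.3301,1.0000)
cross product → J_v[:, 1] = (-0.8660,-0.5000,-1.7321)
J_ω[:, 1] = z_1
entry J[4][1] = -0.8660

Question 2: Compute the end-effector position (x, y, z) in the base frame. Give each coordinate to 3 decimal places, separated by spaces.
-2.964 -6.330 2.000

after link 1: o_1 = (-3.4641, -2.0000, 1.0000)
after link 2: o_2 = (-4.2141, -2.4330, 1.5000)
after link 3: o_3 = (-2.9641, -6.3301, 2.0000)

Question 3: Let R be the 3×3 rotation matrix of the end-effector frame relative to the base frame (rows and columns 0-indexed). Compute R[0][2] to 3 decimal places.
-0.433

End-effector z-axis (col 2 of R) = (-0.4330,-0.2500,-0.8660)
R[0][2] = -0.4330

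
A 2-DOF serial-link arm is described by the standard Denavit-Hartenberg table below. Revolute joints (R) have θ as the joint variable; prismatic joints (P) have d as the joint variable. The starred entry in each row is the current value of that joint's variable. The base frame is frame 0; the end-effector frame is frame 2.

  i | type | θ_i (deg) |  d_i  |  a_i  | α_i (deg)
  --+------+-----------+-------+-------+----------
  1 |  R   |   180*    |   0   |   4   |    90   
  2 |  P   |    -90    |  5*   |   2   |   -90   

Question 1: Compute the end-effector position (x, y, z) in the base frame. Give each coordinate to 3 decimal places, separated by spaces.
after link 1: o_1 = (-4.0000, 0.0000, 0.0000)
after link 2: o_2 = (-4.0000, 5.0000, -2.0000)

-4.000 5.000 -2.000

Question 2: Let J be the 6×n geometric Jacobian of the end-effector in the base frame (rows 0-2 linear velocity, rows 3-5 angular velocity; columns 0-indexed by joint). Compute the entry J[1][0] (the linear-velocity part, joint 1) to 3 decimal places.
axis z_0 = ẑ; lever o_n−o_0 = (-4.0000,5.0000,-2.0000)
cross product → J_v[:, 0] = (-5.0000,-4.0000,0.0000)
J_ω[:, 0] = z_0
entry J[1][0] = -4.0000

-4.000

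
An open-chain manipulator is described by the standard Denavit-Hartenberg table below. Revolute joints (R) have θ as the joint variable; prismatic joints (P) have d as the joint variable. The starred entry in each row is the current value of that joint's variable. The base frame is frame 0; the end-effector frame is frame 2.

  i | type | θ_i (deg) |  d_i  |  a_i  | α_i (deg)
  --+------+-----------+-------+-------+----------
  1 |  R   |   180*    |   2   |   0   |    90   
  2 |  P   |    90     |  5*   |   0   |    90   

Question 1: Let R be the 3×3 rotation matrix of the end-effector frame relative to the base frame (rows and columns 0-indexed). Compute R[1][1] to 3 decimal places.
End-effector y-axis (col 1 of R) = (0.0000,1.0000,0.0000)
R[1][1] = 1.0000

1.000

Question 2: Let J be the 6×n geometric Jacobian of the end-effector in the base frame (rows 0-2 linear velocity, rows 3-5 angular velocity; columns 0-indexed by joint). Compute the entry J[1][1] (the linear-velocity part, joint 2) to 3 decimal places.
prismatic axis z_1 = (0.0000,1.0000,0.0000)
J_v[:, 1] = z_1; J_ω[:, 1] = (0,0,0)
entry J[1][1] = 1.0000

1.000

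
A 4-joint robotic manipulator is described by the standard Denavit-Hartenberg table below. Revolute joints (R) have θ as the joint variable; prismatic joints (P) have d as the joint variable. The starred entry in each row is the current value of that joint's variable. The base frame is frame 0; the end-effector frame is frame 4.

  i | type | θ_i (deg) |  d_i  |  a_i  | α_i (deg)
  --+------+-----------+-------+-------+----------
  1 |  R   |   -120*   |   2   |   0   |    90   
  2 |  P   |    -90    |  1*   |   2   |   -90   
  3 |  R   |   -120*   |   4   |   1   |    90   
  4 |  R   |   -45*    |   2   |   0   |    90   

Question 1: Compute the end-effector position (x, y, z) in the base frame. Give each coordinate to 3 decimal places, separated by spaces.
after link 1: o_1 = (0.0000, 0.0000, 2.0000)
after link 2: o_2 = (-0.8660, 0.5000, 0.0000)
after link 3: o_3 = (-3.6160, -2.5311, 0.5000)
after link 4: o_4 = (-2.7500, -3.0311, 2.2321)

-2.750 -3.031 2.232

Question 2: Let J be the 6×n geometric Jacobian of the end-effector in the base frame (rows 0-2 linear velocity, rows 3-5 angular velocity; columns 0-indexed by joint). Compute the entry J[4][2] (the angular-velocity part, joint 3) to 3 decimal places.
-0.866

axis z_2 = (-0.5000,-0.8660,0.0000); lever o_n−o_2 = (-1.8840,-3.5311,2.2321)
cross product → J_v[:, 2] = (-1.9330,1.1160,0.1340)
J_ω[:, 2] = z_2
entry J[4][2] = -0.8660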